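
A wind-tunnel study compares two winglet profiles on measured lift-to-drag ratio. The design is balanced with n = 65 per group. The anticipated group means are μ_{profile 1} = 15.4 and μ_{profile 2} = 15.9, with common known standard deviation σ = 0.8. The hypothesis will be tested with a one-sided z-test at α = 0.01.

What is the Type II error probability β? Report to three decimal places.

β ≈ 0.108

Standardized effect: d = |μ_{profile 1} − μ_{profile 2}| / σ = |15.4 − 15.9| / 0.8 = 0.6250
Noncentrality parameter: δ = d·√(n/2) = 0.6250 × √(65/2) = 3.5630
Critical value for a one-sided test at α = 0.01: z_α = 2.326.
Power = Φ(δ − 2.326) = Φ(1.237) = 0.8919.
Type II error: β = 1 − power = 1 − 0.8919 = 0.1081.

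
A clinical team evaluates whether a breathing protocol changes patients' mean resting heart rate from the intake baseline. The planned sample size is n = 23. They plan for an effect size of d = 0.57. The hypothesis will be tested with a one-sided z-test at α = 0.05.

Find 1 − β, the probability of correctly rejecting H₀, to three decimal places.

Power ≈ 0.862

Noncentrality parameter: δ = d·√n = 0.57 × √23 = 2.7336
Critical value for a one-sided test at α = 0.05: z_α = 1.645.
Power = Φ(δ − 1.645) = Φ(1.089) = 0.8619.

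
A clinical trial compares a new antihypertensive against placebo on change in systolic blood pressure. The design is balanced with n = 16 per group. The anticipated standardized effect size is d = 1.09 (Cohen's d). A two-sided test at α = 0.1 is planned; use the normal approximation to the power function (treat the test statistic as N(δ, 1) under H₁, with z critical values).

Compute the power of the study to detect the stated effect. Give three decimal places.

Power ≈ 0.925

Noncentrality parameter: δ = d·√(n/2) = 1.09 × √(16/2) = 3.0830
Critical value for a two-sided test at α = 0.1: z_{α/2} = 1.645.
Power = Φ(δ − 1.645) + Φ(−δ − 1.645) = Φ(1.438) + Φ(-4.728) = 0.9248 + 0.0000 = 0.9248.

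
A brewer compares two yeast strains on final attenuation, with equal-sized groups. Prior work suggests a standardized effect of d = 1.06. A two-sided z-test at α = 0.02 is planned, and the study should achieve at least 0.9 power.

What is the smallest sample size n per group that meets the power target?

Set Φ(δ − 2.326) = 0.9; then δ − 2.326 = Φ⁻¹(0.9) = 1.282, giving δ = 3.608.
(Ignoring the negligible lower-tail rejection probability gives the usual closed-form inversion.)
δ = d·√(n/2) ⇒ n = 2(δ/d)² = 2 × (3.608 / 1.06)² = 23.17.
Rounding up, n = 24 per group.

n = 24 per group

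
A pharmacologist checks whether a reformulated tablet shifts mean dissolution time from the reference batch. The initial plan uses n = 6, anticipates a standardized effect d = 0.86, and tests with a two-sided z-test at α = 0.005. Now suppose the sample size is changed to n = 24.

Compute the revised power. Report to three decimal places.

Power ≈ 0.920

With n = 24: δ = d·√n = 0.86 × √24 = 4.2131. Critical value z_{0.0025} = 2.807.
Revised power = Φ(δ − 2.807) + Φ(−δ − 2.807) = Φ(1.406) + Φ(-7.020) = 0.9202 + 0.0000 = 0.9202.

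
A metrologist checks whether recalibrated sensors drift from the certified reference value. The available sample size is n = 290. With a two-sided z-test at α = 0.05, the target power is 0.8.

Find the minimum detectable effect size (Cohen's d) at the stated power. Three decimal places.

d ≈ 0.165

Need Φ(δ − 1.960) = 0.8, so δ = 1.960 + 0.842 = 2.802.
(The second rejection-region term Φ(−δ − z_{α/2}) is negligible and dropped.)
δ = d·√n ⇒ d = δ/√n = 2.802/√290 = 0.1645.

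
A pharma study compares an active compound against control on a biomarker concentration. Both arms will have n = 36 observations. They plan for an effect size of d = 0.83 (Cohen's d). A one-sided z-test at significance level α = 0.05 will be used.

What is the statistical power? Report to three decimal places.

Power ≈ 0.970

Noncentrality parameter: δ = d·√(n/2) = 0.83 × √(36/2) = 3.5214
One-sided α = 0.05 → critical value z_{0.05} = 1.645.
Power = Φ(δ − 1.645) = Φ(1.877) = 0.9697.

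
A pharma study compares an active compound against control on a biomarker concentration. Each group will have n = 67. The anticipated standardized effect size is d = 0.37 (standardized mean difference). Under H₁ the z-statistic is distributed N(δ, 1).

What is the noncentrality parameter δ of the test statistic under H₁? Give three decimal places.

δ ≈ 2.142

The noncentrality parameter scales effect size by the design's sample-size factor: δ = d·√(n/2) = 0.37 × √(67/2) = 2.1415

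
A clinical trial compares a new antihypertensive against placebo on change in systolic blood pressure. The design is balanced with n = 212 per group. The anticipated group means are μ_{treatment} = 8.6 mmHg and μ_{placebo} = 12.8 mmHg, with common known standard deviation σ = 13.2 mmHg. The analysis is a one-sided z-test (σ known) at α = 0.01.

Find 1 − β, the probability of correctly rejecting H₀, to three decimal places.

Power ≈ 0.829

Standardized effect: d = |μ_{treatment} − μ_{placebo}| / σ = |8.6 − 12.8| / 13.2 = 0.3182
Noncentrality parameter: λ = d·√(n/2) = 0.3182 × √(212/2) = 3.2759
One-sided α = 0.01 → critical value z_{0.01} = 2.326.
Power = Φ(λ − 2.326) = Φ(0.950) = 0.8288.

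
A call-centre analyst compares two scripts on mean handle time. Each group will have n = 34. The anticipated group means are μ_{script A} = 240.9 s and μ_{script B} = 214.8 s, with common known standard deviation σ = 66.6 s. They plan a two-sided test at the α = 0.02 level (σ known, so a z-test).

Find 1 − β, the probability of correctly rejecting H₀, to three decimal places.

Power ≈ 0.239

Standardized effect: d = |μ_{script A} − μ_{script B}| / σ = |240.9 − 214.8| / 66.6 = 0.3919
Noncentrality parameter: δ = d·√(n/2) = 0.3919 × √(34/2) = 1.6158
Two-sided α = 0.02 → critical value z_{0.01} = 2.326.
Power = Φ(δ − 2.326) + Φ(−δ − 2.326) = Φ(-0.711) + Φ(-3.942) = 0.2387 + 0.0000 = 0.2387.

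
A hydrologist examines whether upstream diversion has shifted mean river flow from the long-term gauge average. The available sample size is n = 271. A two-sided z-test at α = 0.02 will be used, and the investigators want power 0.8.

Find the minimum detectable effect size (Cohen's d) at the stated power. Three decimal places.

Required noncentrality: δ = z_{0.01} + z_{0.20} = 2.326 + 0.842 = 3.168.
(The second rejection-region term Φ(−δ − z_{α/2}) is negligible and dropped.)
δ = d·√n ⇒ d = δ/√n = 3.168/√271 = 0.1924.

d ≈ 0.192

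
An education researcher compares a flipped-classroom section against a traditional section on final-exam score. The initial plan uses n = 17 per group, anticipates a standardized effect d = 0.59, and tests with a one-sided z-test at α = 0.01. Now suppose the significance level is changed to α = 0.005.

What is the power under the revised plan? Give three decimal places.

δ = d·√(n/2) = 0.59 × √(17/2) = 1.7201 (unchanged). New critical value: z_{0.005} = 2.576.
Revised power = P(Z > 2.576 − δ) = Φ(-0.856) = 0.1961.

Power ≈ 0.196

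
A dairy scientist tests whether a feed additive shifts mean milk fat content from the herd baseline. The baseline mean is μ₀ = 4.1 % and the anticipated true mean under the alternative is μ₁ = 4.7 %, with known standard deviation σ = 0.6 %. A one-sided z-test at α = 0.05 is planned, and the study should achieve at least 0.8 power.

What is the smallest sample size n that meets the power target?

n = 7

Standardized effect: d = |μ₁ − μ₀| / σ = |4.7 − 4.1| / 0.6 = 1.0000
Set Φ(δ − 1.645) = 0.8; then δ − 1.645 = Φ⁻¹(0.8) = 0.842, giving δ = 2.486.
δ = d·√n ⇒ n = (δ/d)² = (2.486 / 1.0000)² = 6.18.
Rounding up, n = 7.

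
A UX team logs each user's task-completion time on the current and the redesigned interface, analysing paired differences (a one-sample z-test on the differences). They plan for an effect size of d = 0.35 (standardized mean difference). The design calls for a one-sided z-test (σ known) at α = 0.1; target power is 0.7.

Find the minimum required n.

n = 27

Set Φ(δ − 1.282) = 0.7; then δ − 1.282 = Φ⁻¹(0.7) = 0.524, giving δ = 1.806.
δ = d·√n ⇒ n = (δ/d)² = (1.806 / 0.35)² = 26.62.
Round up to the next whole unit.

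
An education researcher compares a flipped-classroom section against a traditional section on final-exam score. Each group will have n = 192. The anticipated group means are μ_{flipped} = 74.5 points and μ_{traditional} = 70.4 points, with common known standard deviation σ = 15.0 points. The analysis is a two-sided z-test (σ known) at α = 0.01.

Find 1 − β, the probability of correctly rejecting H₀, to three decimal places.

Power ≈ 0.541

Standardized effect: d = |μ_{flipped} − μ_{traditional}| / σ = |74.5 − 70.4| / 15.0 = 0.2733
Noncentrality parameter: δ = d·√(n/2) = 0.2733 × √(192/2) = 2.6781
Two-sided α = 0.01 → critical value z_{0.005} = 2.576.
Power = Φ(δ − 2.576) + Φ(−δ − 2.576) = Φ(0.102) + Φ(-5.254) = 0.5407 + 0.0000 = 0.5407.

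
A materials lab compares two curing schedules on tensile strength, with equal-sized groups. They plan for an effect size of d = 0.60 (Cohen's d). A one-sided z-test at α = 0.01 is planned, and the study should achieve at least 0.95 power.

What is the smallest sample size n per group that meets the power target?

For power 0.95 need Φ(δ − z_{0.01}) = 0.95, so δ = z_{0.01} + z_{0.05} = 2.326 + 1.645 = 3.971.
δ = d·√(n/2) ⇒ n = 2(δ/d)² = 2 × (3.971 / 0.60)² = 87.61.
Round up to the next whole unit.

n = 88 per group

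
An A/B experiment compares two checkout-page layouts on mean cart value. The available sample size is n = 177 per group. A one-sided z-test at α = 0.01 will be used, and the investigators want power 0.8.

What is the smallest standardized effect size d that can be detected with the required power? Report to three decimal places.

d ≈ 0.337

Need Φ(δ − 2.326) = 0.8, so δ = 2.326 + 0.842 = 3.168.
δ = d·√(n/2) ⇒ d = δ/√(n/2) = 3.168/√(177/2) = 0.3368.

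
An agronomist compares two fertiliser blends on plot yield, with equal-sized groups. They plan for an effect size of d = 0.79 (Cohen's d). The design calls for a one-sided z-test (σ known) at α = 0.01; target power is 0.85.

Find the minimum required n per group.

Set Φ(δ − 2.326) = 0.85; then δ − 2.326 = Φ⁻¹(0.85) = 1.036, giving δ = 3.363.
δ = d·√(n/2) ⇒ n = 2(δ/d)² = 2 × (3.363 / 0.79)² = 36.24.
Rounding up, n = 37 per group.

n = 37 per group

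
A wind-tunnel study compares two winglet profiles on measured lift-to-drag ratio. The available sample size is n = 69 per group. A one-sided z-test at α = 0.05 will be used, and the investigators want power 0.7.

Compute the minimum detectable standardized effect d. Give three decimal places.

Required noncentrality: δ = z_{0.05} + z_{0.30} = 1.645 + 0.524 = 2.169.
δ = d·√(n/2) ⇒ d = δ/√(n/2) = 2.169/√(69/2) = 0.3693.

d ≈ 0.369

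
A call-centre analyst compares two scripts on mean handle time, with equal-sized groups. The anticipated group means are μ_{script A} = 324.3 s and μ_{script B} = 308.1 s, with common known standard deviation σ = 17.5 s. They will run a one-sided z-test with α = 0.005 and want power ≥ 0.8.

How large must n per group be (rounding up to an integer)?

Standardized effect: d = |μ_{script A} − μ_{script B}| / σ = |324.3 − 308.1| / 17.5 = 0.9257
For power 0.8 need Φ(δ − z_{0.005}) = 0.8, so δ = z_{0.005} + z_{0.20} = 2.576 + 0.842 = 3.417.
δ = d·√(n/2) ⇒ n = 2(δ/d)² = 2 × (3.417 / 0.9257)² = 27.26.
Round up to the next whole unit.

n = 28 per group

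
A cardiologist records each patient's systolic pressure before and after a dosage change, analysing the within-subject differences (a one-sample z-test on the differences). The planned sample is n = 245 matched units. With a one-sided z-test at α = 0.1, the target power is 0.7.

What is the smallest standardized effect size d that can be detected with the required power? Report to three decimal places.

Required noncentrality: δ = z_{0.1} + z_{0.30} = 1.282 + 0.524 = 1.806.
δ = d·√n ⇒ d = δ/√n = 1.806/√245 = 0.1154.

d ≈ 0.115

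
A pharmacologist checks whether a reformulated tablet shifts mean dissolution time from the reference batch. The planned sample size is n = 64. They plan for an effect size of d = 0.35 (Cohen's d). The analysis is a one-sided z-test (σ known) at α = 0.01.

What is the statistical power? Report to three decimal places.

Power ≈ 0.682

Noncentrality parameter: δ = d·√n = 0.35 × √64 = 2.8000
One-sided α = 0.01 → critical value z_{0.01} = 2.326.
Power = Φ(δ − 2.326) = Φ(0.474) = 0.6821.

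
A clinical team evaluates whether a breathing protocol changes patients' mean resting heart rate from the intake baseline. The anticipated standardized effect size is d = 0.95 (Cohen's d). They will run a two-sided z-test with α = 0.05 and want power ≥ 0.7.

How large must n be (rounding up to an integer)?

n = 7

For power 0.7 need Φ(δ − z_{0.025}) = 0.7, so δ = z_{0.025} + z_{0.30} = 1.960 + 0.524 = 2.484.
(For δ > 0 the lower-tail rejection region contributes negligibly to power, so the one-term inversion is standard.)
δ = d·√n ⇒ n = (δ/d)² = (2.484 / 0.95)² = 6.84.
Round up to the next whole unit.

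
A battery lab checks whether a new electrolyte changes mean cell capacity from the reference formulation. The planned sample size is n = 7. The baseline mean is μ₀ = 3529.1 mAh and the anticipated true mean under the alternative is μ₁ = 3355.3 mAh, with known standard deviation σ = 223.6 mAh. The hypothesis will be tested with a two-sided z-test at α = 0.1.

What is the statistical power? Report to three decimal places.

Power ≈ 0.660

Standardized effect: d = |μ₁ − μ₀| / σ = |3355.3 − 3529.1| / 223.6 = 0.7773
Noncentrality parameter: δ = d·√n = 0.7773 × √7 = 2.0565
Critical value for a two-sided test at α = 0.1: z_{α/2} = 1.645.
Power = Φ(δ − 1.645) + Φ(−δ − 1.645) = Φ(0.412) + Φ(-3.701) = 0.6597 + 0.0001 = 0.6598.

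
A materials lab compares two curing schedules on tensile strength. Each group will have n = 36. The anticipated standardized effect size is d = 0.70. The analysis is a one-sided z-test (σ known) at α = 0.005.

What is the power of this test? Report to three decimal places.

Noncentrality parameter: λ = d·√(n/2) = 0.70 × √(36/2) = 2.9698
One-sided α = 0.005 → critical value z_{0.005} = 2.576.
Power = Φ(λ − 2.576) = Φ(0.394) = 0.6532.

Power ≈ 0.653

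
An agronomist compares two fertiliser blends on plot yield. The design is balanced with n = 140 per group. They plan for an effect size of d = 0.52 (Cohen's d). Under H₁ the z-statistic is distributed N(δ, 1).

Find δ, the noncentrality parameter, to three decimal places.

δ = d·√(n/2) = 0.52 × √(140/2) = 4.3506

δ ≈ 4.351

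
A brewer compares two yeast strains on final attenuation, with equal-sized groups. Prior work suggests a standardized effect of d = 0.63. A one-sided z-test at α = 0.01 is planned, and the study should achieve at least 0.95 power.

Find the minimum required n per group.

Set Φ(δ − 2.326) = 0.95; then δ − 2.326 = Φ⁻¹(0.95) = 1.645, giving δ = 3.971.
δ = d·√(n/2) ⇒ n = 2(δ/d)² = 2 × (3.971 / 0.63)² = 79.47.
Rounding up, n = 80 per group.

n = 80 per group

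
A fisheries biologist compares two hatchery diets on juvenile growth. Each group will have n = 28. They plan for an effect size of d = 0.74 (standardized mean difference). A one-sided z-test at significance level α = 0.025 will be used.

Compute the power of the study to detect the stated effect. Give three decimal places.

Noncentrality parameter: δ = d·√(n/2) = 0.74 × √(28/2) = 2.7688
One-sided α = 0.025 → critical value z_{0.025} = 1.960.
Power = Φ(δ − 1.960) = Φ(0.809) = 0.7907.

Power ≈ 0.791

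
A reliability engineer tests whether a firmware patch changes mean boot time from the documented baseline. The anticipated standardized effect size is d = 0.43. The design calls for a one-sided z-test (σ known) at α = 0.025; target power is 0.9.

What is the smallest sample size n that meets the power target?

For power 0.9 need Φ(δ − z_{0.025}) = 0.9, so δ = z_{0.025} + z_{0.10} = 1.960 + 1.282 = 3.242.
δ = d·√n ⇒ n = (δ/d)² = (3.242 / 0.43)² = 56.83.
Round up to the next whole unit.

n = 57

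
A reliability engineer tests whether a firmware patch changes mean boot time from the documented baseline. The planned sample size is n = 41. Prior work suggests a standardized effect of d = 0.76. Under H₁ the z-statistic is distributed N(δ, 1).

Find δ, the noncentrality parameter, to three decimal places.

δ = d·√n = 0.76 × √41 = 4.8664

δ ≈ 4.866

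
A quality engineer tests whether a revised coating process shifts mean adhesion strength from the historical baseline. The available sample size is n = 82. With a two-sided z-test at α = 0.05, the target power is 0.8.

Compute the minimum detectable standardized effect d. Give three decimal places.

d ≈ 0.309

Need Φ(δ − 1.960) = 0.8, so δ = 1.960 + 0.842 = 2.802.
(The second rejection-region term Φ(−δ − z_{α/2}) is negligible and dropped.)
δ = d·√n ⇒ d = δ/√n = 2.802/√82 = 0.3094.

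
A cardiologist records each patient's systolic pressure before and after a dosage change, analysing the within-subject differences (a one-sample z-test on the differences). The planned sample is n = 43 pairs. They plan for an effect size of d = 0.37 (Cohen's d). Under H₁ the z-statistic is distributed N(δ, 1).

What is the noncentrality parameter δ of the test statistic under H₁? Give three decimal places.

The noncentrality parameter scales effect size by the design's sample-size factor: δ = d·√n = 0.37 × √43 = 2.4263

δ ≈ 2.426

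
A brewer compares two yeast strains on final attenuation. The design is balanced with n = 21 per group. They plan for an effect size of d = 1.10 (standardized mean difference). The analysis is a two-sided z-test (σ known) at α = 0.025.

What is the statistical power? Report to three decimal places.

Power ≈ 0.907

Noncentrality parameter: δ = d·√(n/2) = 1.10 × √(21/2) = 3.5644
Two-sided α = 0.025 → critical value z_{0.0125} = 2.241.
Power = Φ(δ − 2.241) + Φ(−δ − 2.241) = Φ(1.323) + Φ(-5.806) = 0.9071 + 0.0000 = 0.9071.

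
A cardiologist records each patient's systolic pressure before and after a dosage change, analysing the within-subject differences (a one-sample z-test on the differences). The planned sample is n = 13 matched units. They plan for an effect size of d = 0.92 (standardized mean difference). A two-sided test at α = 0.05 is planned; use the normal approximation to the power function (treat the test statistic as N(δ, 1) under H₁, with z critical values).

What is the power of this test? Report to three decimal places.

Power ≈ 0.913

Noncentrality parameter: δ = d·√n = 0.92 × √13 = 3.3171
Two-sided α = 0.05 → critical value z_{0.025} = 1.960.
Power = Φ(δ − 1.960) + Φ(−δ − 1.960) = Φ(1.357) + Φ(-5.277) = 0.9126 + 0.0000 = 0.9126.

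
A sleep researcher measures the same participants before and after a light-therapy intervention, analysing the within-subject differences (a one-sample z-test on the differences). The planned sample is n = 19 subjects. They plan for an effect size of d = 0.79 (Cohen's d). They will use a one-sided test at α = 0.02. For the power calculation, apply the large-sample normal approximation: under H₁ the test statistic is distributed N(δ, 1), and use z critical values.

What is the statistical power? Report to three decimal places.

Noncentrality parameter: δ = d·√n = 0.79 × √19 = 3.4435
Critical value for a one-sided test at α = 0.02: z_α = 2.054.
Power = P(Z > 2.054 − δ) = Φ(1.390) = 0.9177.

Power ≈ 0.918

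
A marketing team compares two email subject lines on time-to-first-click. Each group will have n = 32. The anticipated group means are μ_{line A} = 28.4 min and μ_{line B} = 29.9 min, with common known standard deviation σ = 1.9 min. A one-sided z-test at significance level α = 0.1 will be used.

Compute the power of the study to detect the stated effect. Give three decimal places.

Standardized effect: d = |μ_{line A} − μ_{line B}| / σ = |28.4 − 29.9| / 1.9 = 0.7895
Noncentrality parameter: δ = d·√(n/2) = 0.7895 × √(32/2) = 3.1579
Critical value for a one-sided test at α = 0.1: z_α = 1.282.
Power = P(Z > 1.282 − δ) = Φ(1.876) = 0.9697.

Power ≈ 0.970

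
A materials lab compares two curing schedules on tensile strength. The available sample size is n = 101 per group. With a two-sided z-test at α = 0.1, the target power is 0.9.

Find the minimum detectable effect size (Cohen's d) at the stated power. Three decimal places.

d ≈ 0.412

Required noncentrality: δ = z_{0.05} + z_{0.10} = 1.645 + 1.282 = 2.926.
(Lower-tail contribution to power is negligible for δ > 0.)
δ = d·√(n/2) ⇒ d = δ/√(n/2) = 2.926/√(101/2) = 0.4118.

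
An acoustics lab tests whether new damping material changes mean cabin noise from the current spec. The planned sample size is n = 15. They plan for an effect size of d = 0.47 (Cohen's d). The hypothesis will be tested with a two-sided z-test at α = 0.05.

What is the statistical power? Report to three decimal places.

Noncentrality parameter: δ = d·√n = 0.47 × √15 = 1.8203
Two-sided α = 0.05 → critical value z_{0.025} = 1.960.
Power = Φ(δ − 1.960) + Φ(−δ − 1.960) = Φ(-0.140) + Φ(-3.780) = 0.4445 + 0.0001 = 0.4445.

Power ≈ 0.445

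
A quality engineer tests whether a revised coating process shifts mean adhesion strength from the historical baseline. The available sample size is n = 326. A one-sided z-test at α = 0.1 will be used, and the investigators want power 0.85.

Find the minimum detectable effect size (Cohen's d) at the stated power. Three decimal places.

d ≈ 0.128

Required noncentrality: δ = z_{0.1} + z_{0.15} = 1.282 + 1.036 = 2.318.
δ = d·√n ⇒ d = δ/√n = 2.318/√326 = 0.1284.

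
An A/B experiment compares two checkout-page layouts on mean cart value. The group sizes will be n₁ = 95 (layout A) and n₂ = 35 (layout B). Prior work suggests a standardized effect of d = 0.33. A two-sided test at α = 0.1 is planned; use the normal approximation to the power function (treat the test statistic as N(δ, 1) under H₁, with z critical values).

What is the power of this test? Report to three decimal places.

Noncentrality parameter: δ = d / √(1/n₁ + 1/n₂) = 0.33 / √(1/95 + 1/35) = 1.6689
Critical value for a two-sided test at α = 0.1: z_{α/2} = 1.645.
Power = Φ(δ − 1.645) + Φ(−δ − 1.645) = Φ(0.024) + Φ(-3.314) = 0.5096 + 0.0005 = 0.5101.

Power ≈ 0.510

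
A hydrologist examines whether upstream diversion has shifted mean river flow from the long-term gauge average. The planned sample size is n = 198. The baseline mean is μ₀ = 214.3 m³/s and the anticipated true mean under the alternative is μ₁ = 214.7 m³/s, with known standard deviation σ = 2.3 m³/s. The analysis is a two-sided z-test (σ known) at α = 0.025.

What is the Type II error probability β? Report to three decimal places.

β ≈ 0.418

Standardized effect: d = |μ₁ − μ₀| / σ = |214.7 − 214.3| / 2.3 = 0.1739
Noncentrality parameter: δ = d·√n = 0.1739 × √198 = 2.4472
Two-sided α = 0.025 → critical value z_{0.0125} = 2.241.
Power = Φ(δ − 2.241) + Φ(−δ − 2.241) = Φ(0.206) + Φ(-4.689) = 0.5815 + 0.0000 = 0.5815.
Type II error: β = 1 − power = 1 − 0.5815 = 0.4185.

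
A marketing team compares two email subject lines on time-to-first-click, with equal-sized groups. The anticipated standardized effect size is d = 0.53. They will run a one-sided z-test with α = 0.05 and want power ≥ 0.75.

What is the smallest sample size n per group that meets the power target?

n = 39 per group

For power 0.75 need Φ(δ − z_{0.05}) = 0.75, so δ = z_{0.05} + z_{0.25} = 1.645 + 0.674 = 2.319.
δ = d·√(n/2) ⇒ n = 2(δ/d)² = 2 × (2.319 / 0.53)² = 38.30.
Round up to the next whole unit.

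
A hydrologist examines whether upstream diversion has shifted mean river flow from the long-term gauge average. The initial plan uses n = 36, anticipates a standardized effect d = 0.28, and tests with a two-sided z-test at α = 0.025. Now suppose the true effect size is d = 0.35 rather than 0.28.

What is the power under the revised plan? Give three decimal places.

Power ≈ 0.444

With d = 0.35: δ = d·√n = 0.35 × √36 = 2.1000. Critical value z_{0.0125} = 2.241.
Revised power = Φ(δ − 2.241) + Φ(−δ − 2.241) = Φ(-0.141) + Φ(-4.341) = 0.4438 + 0.0000 = 0.4438.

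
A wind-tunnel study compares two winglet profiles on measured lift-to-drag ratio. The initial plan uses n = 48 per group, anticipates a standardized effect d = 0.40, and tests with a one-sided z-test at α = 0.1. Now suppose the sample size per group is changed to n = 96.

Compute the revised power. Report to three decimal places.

Power ≈ 0.932

With n = 96 per group: δ = d·√(n/2) = 0.40 × √(96/2) = 2.7713. Critical value z_{0.1} = 1.282.
Revised power = P(Z > 1.282 − δ) = Φ(1.490) = 0.9319.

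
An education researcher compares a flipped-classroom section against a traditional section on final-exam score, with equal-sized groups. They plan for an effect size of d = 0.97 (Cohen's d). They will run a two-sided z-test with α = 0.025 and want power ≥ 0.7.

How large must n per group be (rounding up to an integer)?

For power 0.7 need Φ(δ − z_{0.0125}) = 0.7, so δ = z_{0.0125} + z_{0.30} = 2.241 + 0.524 = 2.766.
(Ignoring the negligible lower-tail rejection probability gives the usual closed-form inversion.)
δ = d·√(n/2) ⇒ n = 2(δ/d)² = 2 × (2.766 / 0.97)² = 16.26.
Round up to the next whole unit.

n = 17 per group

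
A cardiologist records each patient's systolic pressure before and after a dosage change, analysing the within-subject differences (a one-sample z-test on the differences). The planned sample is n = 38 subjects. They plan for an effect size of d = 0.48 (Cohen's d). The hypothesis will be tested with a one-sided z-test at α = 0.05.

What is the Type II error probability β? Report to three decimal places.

β ≈ 0.094

Noncentrality parameter: λ = d·√n = 0.48 × √38 = 2.9589
Critical value for a one-sided test at α = 0.05: z_α = 1.645.
Power = P(Z > 1.645 − λ) = Φ(1.314) = 0.9056.
Type II error: β = 1 − power = 1 − 0.9056 = 0.0944.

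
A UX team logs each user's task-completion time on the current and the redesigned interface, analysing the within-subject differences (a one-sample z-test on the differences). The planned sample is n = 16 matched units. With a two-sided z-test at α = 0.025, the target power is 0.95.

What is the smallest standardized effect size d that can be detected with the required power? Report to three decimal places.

Required noncentrality: δ = z_{0.0125} + z_{0.05} = 2.241 + 1.645 = 3.886.
(Lower-tail contribution to power is negligible for δ > 0.)
δ = d·√n ⇒ d = δ/√n = 3.886/√16 = 0.9716.

d ≈ 0.972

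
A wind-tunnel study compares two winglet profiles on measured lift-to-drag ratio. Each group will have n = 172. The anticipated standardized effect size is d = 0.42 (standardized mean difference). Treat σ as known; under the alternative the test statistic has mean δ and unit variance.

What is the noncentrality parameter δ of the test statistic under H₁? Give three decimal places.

δ = d·√(n/2) = 0.42 × √(172/2) = 3.8949

δ ≈ 3.895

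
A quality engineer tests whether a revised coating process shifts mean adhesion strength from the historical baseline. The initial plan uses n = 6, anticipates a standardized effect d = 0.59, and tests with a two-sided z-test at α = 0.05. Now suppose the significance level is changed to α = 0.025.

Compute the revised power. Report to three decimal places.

Power ≈ 0.213

δ = d·√n = 0.59 × √6 = 1.4452 (unchanged). New critical value: z_{0.0125} = 2.241.
Revised power = Φ(δ − 2.241) + Φ(−δ − 2.241) = Φ(-0.796) + Φ(-3.687) = 0.2130 + 0.0001 = 0.2131.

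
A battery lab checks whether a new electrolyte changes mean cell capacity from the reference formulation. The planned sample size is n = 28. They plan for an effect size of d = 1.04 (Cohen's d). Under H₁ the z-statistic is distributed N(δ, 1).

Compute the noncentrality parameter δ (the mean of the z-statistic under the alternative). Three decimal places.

δ ≈ 5.503

The noncentrality parameter scales effect size by the design's sample-size factor: δ = d·√n = 1.04 × √28 = 5.5032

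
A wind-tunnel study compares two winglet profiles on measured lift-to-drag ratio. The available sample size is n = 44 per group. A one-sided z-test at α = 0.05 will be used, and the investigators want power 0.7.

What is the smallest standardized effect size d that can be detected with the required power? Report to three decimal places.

Need Φ(δ − 1.645) = 0.7, so δ = 1.645 + 0.524 = 2.169.
δ = d·√(n/2) ⇒ d = δ/√(n/2) = 2.169/√(44/2) = 0.4625.

d ≈ 0.462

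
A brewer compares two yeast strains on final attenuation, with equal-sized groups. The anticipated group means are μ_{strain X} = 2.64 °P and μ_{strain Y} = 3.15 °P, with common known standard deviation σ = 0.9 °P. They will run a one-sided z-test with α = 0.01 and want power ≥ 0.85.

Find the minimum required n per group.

Standardized effect: d = |μ_{strain X} − μ_{strain Y}| / σ = |2.64 − 3.15| / 0.9 = 0.5667
Set Φ(δ − 2.326) = 0.85; then δ − 2.326 = Φ⁻¹(0.85) = 1.036, giving δ = 3.363.
δ = d·√(n/2) ⇒ n = 2(δ/d)² = 2 × (3.363 / 0.5667)² = 70.43.
Round up to the next whole unit.

n = 71 per group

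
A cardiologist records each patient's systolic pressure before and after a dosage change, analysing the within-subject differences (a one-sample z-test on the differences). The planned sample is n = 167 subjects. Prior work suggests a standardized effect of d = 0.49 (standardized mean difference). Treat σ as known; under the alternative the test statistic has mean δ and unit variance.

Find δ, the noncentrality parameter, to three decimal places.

δ = d·√n = 0.49 × √167 = 6.3322

δ ≈ 6.332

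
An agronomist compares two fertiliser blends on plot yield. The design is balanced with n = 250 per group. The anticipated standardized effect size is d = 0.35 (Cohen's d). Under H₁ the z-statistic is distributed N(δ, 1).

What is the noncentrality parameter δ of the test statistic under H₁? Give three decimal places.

The noncentrality parameter scales effect size by the design's sample-size factor: δ = d·√(n/2) = 0.35 × √(250/2) = 3.9131

δ ≈ 3.913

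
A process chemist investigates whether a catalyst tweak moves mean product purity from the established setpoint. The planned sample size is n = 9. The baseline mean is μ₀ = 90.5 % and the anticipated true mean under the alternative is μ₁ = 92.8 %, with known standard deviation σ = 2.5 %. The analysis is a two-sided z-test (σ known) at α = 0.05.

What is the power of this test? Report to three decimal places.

Power ≈ 0.788

Standardized effect: d = |μ₁ − μ₀| / σ = |92.8 − 90.5| / 2.5 = 0.9200
Noncentrality parameter: δ = d·√n = 0.9200 × √9 = 2.7600
Two-sided α = 0.05 → critical value z_{0.025} = 1.960.
Power = Φ(δ − 1.960) + Φ(−δ − 1.960) = Φ(0.800) + Φ(-4.720) = 0.7882 + 0.0000 = 0.7882.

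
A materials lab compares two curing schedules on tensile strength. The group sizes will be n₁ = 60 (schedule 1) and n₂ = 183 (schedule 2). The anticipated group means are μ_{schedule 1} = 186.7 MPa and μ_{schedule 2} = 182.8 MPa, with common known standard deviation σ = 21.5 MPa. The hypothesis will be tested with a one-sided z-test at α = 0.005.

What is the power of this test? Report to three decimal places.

Standardized effect: d = |μ_{schedule 1} − μ_{schedule 2}| / σ = |186.7 − 182.8| / 21.5 = 0.1814
Noncentrality parameter: δ = d / √(1/n₁ + 1/n₂) = 0.1814 / √(1/60 + 1/183) = 1.2193
One-sided α = 0.005 → critical value z_{0.005} = 2.576.
Power = Φ(δ − 2.576) = Φ(-1.356) = 0.0875.

Power ≈ 0.087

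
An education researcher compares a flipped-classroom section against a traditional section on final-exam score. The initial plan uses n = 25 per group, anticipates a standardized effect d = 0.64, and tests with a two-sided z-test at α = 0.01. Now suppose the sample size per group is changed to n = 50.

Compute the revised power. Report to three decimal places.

Power ≈ 0.734

With n = 50 per group: δ = d·√(n/2) = 0.64 × √(50/2) = 3.2000. Critical value z_{0.005} = 2.576.
Revised power = Φ(δ − 2.576) + Φ(−δ − 2.576) = Φ(0.624) + Φ(-5.776) = 0.7337 + 0.0000 = 0.7337.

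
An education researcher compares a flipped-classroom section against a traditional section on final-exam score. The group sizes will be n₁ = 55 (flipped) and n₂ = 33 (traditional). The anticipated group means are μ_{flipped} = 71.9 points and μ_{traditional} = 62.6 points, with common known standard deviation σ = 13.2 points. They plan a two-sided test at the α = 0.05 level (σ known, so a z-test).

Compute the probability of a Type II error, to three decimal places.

β ≈ 0.108

Standardized effect: d = |μ_{flipped} − μ_{traditional}| / σ = |71.9 − 62.6| / 13.2 = 0.7045
Noncentrality parameter: δ = d / √(1/n₁ + 1/n₂) = 0.7045 / √(1/55 + 1/33) = 3.1997
Critical value for a two-sided test at α = 0.05: z_{α/2} = 1.960.
Power = Φ(δ − 1.960) + Φ(−δ − 1.960) = Φ(1.240) + Φ(-5.160) = 0.8925 + 0.0000 = 0.8925.
Type II error: β = 1 − power = 1 − 0.8925 = 0.1075.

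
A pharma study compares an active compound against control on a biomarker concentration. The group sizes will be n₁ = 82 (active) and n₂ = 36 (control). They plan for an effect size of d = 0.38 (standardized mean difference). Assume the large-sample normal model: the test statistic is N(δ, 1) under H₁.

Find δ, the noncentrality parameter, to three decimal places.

δ = d / √(1/n₁ + 1/n₂) = 0.38 / √(1/82 + 1/36) = 1.9006

δ ≈ 1.901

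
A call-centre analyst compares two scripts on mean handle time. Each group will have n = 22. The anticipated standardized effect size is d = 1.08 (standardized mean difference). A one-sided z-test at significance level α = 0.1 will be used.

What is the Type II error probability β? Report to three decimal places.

β ≈ 0.011

Noncentrality parameter: δ = d·√(n/2) = 1.08 × √(22/2) = 3.5820
One-sided α = 0.1 → critical value z_{0.1} = 1.282.
Power = P(Z > 1.282 − δ) = Φ(2.300) = 0.9893.
Type II error: β = 1 − power = 1 − 0.9893 = 0.0107.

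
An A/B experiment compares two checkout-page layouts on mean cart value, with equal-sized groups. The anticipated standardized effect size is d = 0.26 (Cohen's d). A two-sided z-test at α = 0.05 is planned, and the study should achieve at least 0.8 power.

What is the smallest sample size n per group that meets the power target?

For power 0.8 need Φ(δ − z_{0.025}) = 0.8, so δ = z_{0.025} + z_{0.20} = 1.960 + 0.842 = 2.802.
(For δ > 0 the lower-tail rejection region contributes negligibly to power, so the one-term inversion is standard.)
δ = d·√(n/2) ⇒ n = 2(δ/d)² = 2 × (2.802 / 0.26)² = 232.22.
Round up to the next whole unit.

n = 233 per group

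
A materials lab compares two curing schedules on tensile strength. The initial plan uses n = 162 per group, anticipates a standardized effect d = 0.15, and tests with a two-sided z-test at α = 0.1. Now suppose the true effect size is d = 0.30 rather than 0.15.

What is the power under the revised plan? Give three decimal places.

Power ≈ 0.854

With d = 0.30: δ = d·√(n/2) = 0.30 × √(162/2) = 2.7000. Critical value z_{0.05} = 1.645.
Revised power = Φ(δ − 1.645) + Φ(−δ − 1.645) = Φ(1.055) + Φ(-4.345) = 0.8543 + 0.0000 = 0.8543.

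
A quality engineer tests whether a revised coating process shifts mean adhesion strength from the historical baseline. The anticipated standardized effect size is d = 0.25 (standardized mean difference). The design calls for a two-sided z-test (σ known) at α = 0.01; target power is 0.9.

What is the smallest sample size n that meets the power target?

For power 0.9 need Φ(δ − z_{0.005}) = 0.9, so δ = z_{0.005} + z_{0.10} = 2.576 + 1.282 = 3.857.
(Ignoring the negligible lower-tail rejection probability gives the usual closed-form inversion.)
δ = d·√n ⇒ n = (δ/d)² = (3.857 / 0.25)² = 238.07.
Round up to the next whole unit.

n = 239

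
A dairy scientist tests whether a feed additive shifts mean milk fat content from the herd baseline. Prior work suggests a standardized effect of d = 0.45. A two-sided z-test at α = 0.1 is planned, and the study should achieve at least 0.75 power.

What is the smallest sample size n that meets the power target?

Set Φ(δ − 1.645) = 0.75; then δ − 1.645 = Φ⁻¹(0.75) = 0.674, giving δ = 2.319.
(For δ > 0 the lower-tail rejection region contributes negligibly to power, so the one-term inversion is standard.)
δ = d·√n ⇒ n = (δ/d)² = (2.319 / 0.45)² = 26.56.
Round up to the next whole unit.

n = 27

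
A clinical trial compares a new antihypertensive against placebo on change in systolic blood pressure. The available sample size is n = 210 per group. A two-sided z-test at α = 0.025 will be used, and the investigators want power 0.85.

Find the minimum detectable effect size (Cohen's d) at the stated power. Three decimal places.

d ≈ 0.320

Required noncentrality: δ = z_{0.0125} + z_{0.15} = 2.241 + 1.036 = 3.278.
(The second rejection-region term Φ(−δ − z_{α/2}) is negligible and dropped.)
δ = d·√(n/2) ⇒ d = δ/√(n/2) = 3.278/√(210/2) = 0.3199.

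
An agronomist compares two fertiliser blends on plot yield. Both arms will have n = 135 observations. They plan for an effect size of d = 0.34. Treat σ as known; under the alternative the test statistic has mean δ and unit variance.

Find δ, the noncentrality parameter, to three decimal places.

δ = d·√(n/2) = 0.34 × √(135/2) = 2.7934

δ ≈ 2.793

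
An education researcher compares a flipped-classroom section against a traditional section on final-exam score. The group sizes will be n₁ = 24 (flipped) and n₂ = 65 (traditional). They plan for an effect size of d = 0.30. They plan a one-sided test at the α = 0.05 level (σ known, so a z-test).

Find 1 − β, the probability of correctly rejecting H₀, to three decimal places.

Power ≈ 0.349

Noncentrality parameter: δ = d / √(1/n₁ + 1/n₂) = 0.30 / √(1/24 + 1/65) = 1.2560
One-sided α = 0.05 → critical value z_{0.05} = 1.645.
Power = Φ(δ − 1.645) = Φ(-0.389) = 0.3487.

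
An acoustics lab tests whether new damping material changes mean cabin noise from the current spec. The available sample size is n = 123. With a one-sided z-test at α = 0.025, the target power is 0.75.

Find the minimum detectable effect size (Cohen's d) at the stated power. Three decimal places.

d ≈ 0.238

Need Φ(δ − 1.960) = 0.75, so δ = 1.960 + 0.674 = 2.634.
δ = d·√n ⇒ d = δ/√n = 2.634/√123 = 0.2375.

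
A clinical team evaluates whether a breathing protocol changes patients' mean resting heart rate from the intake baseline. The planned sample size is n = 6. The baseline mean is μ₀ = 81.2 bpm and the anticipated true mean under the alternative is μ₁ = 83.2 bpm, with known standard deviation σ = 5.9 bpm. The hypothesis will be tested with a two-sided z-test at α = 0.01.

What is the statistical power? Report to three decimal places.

Standardized effect: d = |μ₁ − μ₀| / σ = |83.2 − 81.2| / 5.9 = 0.3390
Noncentrality parameter: δ = d·√n = 0.3390 × √6 = 0.8303
Critical value for a two-sided test at α = 0.01: z_{α/2} = 2.576.
Power = Φ(δ − 2.576) + Φ(−δ − 2.576) = Φ(-1.745) + Φ(-3.406) = 0.0404 + 0.0003 = 0.0408.

Power ≈ 0.041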